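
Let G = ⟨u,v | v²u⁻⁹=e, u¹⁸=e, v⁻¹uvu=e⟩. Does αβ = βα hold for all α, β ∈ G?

u·v = uv but v·u = u⁸v⁻¹, so u·v ≠ v·u and G is not abelian.

Answer: No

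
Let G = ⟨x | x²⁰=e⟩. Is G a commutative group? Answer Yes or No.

G has a single generator, so G is cyclic and hence abelian.

Answer: Yes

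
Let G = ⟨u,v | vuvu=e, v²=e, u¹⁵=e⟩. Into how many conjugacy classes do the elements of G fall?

The conjugacy classes (representative and size) are:
  [e] (size 1), [u¹⁴] (size 2), [u²] (size 2), [u³] (size 2), [u⁴] (size 2), [u¹⁰] (size 2), [u⁹] (size 2), [u⁷] (size 2), [u¹³v] (size 15).
Class equation: 1 + 2 + 2 + 2 + 2 + 2 + 2 + 2 + 15 = 30 = |G|. So G has 9 conjugacy classes.

Answer: 9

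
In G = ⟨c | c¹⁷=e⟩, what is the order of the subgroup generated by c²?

|⟨c²⟩| equals the order of c². Compute successive powers until reaching e:
  (c²)¹ = c², (c²)² = c⁴, (c²)³ = c⁶, (c²)⁴ = c⁸, (c²)⁵ = c¹⁰, (c²)⁶ = c¹², (c²)⁷ = c¹⁴, (c²)⁸ = c¹⁶, (c²)⁹ = c, (c²)¹⁰ = c³, (c²)¹¹ = c⁵, (c²)¹² = c⁷, (c²)¹³ = c⁹, (c²)¹⁴ = c¹¹, (c²)¹⁵ = c¹³, (c²)¹⁶ = c¹⁵, (c²)¹⁷ = e.
The smallest positive k with (c²)ᵏ = e is 17, so |⟨c²⟩| = 17.

Answer: 17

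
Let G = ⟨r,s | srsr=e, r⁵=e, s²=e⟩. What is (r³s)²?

Compute successive powers of (r³s), reducing at each step:
  (r³s)²: (r³s) · r³ = s;   s · s = e

Answer: e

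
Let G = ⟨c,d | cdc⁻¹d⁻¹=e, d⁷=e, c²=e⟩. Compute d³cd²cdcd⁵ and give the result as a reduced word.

Multiply left to right, reducing at each step:
  (d³) · c = cd³
  (cd³) · d² = cd⁵
  (cd⁵) · c = d⁵
  (d⁵) · d = d⁶
  (d⁶) · c = cd⁶
  (cd⁶) · d⁵ = cd⁴

Answer: cd⁴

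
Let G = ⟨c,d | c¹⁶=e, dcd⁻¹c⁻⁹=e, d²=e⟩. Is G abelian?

c·d = cd but d·c = c⁹d, so c·d ≠ d·c and G is not abelian.

Answer: No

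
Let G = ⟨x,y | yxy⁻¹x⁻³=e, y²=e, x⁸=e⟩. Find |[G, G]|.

G' = [G, G] is generated by all commutators. The generator-pair commutators are: [x, y] = x⁶.
The subgroup they normally generate is {e, x², x⁴, x⁶}, of order 4.
Check: |G/G'| = 16/4 = 4 is the order of the abelianisation.

Answer: 4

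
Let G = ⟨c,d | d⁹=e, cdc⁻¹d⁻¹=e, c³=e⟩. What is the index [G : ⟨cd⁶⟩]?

First find ord(cd⁶) by computing successive powers:
  (cd⁶)¹ = cd⁶, (cd⁶)² = c²d³, (cd⁶)³ = e.
So |⟨cd⁶⟩| = ord(cd⁶) = 3. With |G| = 27, by Lagrange [G : ⟨cd⁶⟩] = 27/3 = 9.

Answer: 9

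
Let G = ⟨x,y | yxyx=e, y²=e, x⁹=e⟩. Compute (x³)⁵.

Compute successive powers of (x³), reducing at each step:
  (x³)²: (x³) · x³ = x⁶
  (x³)³: (x⁶) · x³ = e
  (x³)⁴: e · x³ = x³
  (x³)⁵: (x³) · x³ = x⁶

Answer: x⁶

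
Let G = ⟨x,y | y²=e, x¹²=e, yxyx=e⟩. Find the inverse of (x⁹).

The order of (x⁹) is 4 (smallest k with (x⁹)ᵏ = e), so (x⁹)⁻¹ = (x⁹)³ = x³.
Check: (x⁹) · (x³) → (x⁹) · x³ = e, giving e as required.

Answer: x³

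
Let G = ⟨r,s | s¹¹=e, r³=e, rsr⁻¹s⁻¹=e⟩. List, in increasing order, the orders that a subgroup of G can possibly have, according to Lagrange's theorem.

|G| = 33 = 3 · 11. By Lagrange's theorem the order of any subgroup divides 33; the divisors of 33 are 1, 3, 11, 33.

Answer: 1, 3, 11, 33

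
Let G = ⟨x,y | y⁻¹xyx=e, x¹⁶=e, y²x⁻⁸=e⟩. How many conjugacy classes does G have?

The conjugacy classes (representative and size) are:
  [e] (size 1), [x] (size 2), [x¹⁴] (size 2), [x³] (size 2), [x¹²] (size 2), [x⁵] (size 2), [x¹⁰] (size 2), [x⁷] (size 2), [x⁸] (size 1), [x⁶y] (size 8), [x³y⁻¹] (size 8).
Class equation: 1 + 2 + 2 + 2 + 2 + 2 + 2 + 2 + 1 + 8 + 8 = 32 = |G|. So G has 11 conjugacy classes.

Answer: 11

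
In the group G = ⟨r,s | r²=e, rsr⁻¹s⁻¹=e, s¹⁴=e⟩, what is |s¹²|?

Compute successive powers until reaching e:
  (s¹²)¹ = s¹², (s¹²)² = s¹⁰, (s¹²)³ = s⁸, (s¹²)⁴ = s⁶, (s¹²)⁵ = s⁴, (s¹²)⁶ = s², (s¹²)⁷ = e.
The smallest positive k with (s¹²)ᵏ = e is 7.

Answer: 7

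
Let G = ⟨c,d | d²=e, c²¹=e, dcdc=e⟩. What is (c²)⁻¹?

The order of (c²) is 21 (smallest k with (c²)ᵏ = e), so (c²)⁻¹ = (c²)²⁰ = c¹⁹.
Check: (c²) · (c¹⁹) → (c²) · c¹⁹ = e, giving e as required.

Answer: c¹⁹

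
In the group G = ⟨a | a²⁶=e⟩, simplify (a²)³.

Compute successive powers of (a²), reducing at each step:
  (a²)²: (a²) · a² = a⁴
  (a²)³: (a⁴) · a² = a⁶

Answer: a⁶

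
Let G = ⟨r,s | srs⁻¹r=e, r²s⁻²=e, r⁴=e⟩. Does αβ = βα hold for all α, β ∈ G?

r·s = rs but s·r = rs⁻¹, so r·s ≠ s·r and G is not abelian.

Answer: No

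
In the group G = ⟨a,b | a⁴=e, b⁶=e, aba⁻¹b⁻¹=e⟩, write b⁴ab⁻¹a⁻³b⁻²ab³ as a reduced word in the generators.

Multiply left to right, reducing at each step:
  (b⁴) · a = ab⁴
  (ab⁴) · b⁻¹ = ab³
  (ab³) · a⁻³ = a²b³
  (a²b³) · b⁻² = a²b
  (a²b) · a = a³b
  (a³b) · b³ = a³b⁴

Answer: a³b⁴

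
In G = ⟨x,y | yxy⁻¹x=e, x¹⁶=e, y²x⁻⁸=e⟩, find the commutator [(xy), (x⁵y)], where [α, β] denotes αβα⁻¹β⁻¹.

[(xy), (x⁵y)] = (xy)·(x⁵y)·(xy)⁻¹·(x⁵y)⁻¹.
  (xy) · (x⁵y) = x⁴
  (x⁴) · (xy⁻¹) = x⁵y⁻¹
  (x⁵y⁻¹) · (x⁵y⁻¹) = x⁸

Answer: x⁸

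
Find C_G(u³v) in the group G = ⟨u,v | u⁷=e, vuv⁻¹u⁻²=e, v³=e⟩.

⟨u³v⟩ ⊆ C_G(u³v) since powers of u³v commute with u³v; so |C_G(u³v)| ≥ |⟨u³v⟩| = 3.
By orbit–stabilizer, |C_G(u³v)| = |G| / |conj. class of u³v| = 21 / 7 = 3.
The 3 elements commuting with u³v are {e, u³v, u²v²}.

Answer: {e, u³v, u²v²}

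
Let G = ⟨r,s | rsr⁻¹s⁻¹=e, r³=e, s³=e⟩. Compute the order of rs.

Compute successive powers until reaching e:
  (rs)¹ = rs, (rs)² = r²s², (rs)³ = e.
The smallest positive k with (rs)ᵏ = e is 3.

Answer: 3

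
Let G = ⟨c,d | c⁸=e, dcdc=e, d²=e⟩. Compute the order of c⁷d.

Compute successive powers until reaching e:
  (c⁷d)¹ = c⁷d, (c⁷d)² = e.
The smallest positive k with (c⁷d)ᵏ = e is 2.

Answer: 2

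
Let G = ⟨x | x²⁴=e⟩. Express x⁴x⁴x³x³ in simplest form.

Multiply left to right, reducing at each step:
  (x⁴) · x⁴ = x⁸
  (x⁸) · x³ = x¹¹
  (x¹¹) · x³ = x¹⁴

Answer: x¹⁴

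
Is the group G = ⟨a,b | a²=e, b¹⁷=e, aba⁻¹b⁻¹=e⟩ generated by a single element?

|G| = 34. The element ab has order 34 (its powers give 34 distinct elements), so ⟨ab⟩ = G and G is cyclic.

Answer: Yes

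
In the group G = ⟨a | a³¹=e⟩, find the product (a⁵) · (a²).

Compute (a⁵) · (a²) by multiplying left to right and reducing via the relations at each step:
  (a⁵) · a² = a⁷

Answer: a⁷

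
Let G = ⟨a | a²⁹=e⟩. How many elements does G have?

G is generated by a single element, so G is cyclic. The relator gives a²⁹ = e and no smaller power is forced to be e, so the 29 powers {a, e, a², a³, a⁴, a⁵, a⁶, a⁷, a⁸, a⁹, a²², a²³, a²¹, a²⁰, a²⁴, a²⁵, a²⁶, a²⁷, a²⁸, a¹², a¹³, a¹¹, a¹⁰, a¹⁴, a¹⁵, a¹⁶, a¹⁷, a¹⁸, a¹⁹} are distinct. Hence |G| = 29.

Answer: 29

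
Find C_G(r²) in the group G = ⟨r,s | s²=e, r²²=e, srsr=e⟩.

⟨r²⟩ ⊆ C_G(r²) since powers of r² commute with r²; so |C_G(r²)| ≥ |⟨r²⟩| = 11.
By orbit–stabilizer, |C_G(r²)| = |G| / |conj. class of r²| = 44 / 2 = 22.
The 22 elements commuting with r² are {e, r, r², r³, r⁴, r⁵, r⁶, r⁷, r⁸, r⁹, r¹⁰, r¹¹, r¹², r¹³, r¹⁴, r¹⁵, r¹⁶, r¹⁷, r¹⁸, r¹⁹, r²⁰, r²¹}.

Answer: {e, r, r², r³, r⁴, r⁵, r⁶, r⁷, r⁸, r⁹, r¹⁰, r¹¹, r¹², r¹³, r¹⁴, r¹⁵, r¹⁶, r¹⁷, r¹⁸, r¹⁹, r²⁰, r²¹}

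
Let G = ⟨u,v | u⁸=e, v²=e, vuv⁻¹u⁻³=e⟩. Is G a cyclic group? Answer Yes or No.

Every cyclic group is abelian. But u·v = uv while v·u = u³v, so u·v ≠ v·u and G is not abelian. Hence G is not cyclic.

Answer: No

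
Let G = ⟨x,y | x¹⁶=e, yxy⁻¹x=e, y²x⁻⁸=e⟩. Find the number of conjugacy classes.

The conjugacy classes (representative and size) are:
  [e] (size 1), [x] (size 2), [x¹⁴] (size 2), [x¹³] (size 2), [x¹²] (size 2), [x⁵] (size 2), [x¹⁰] (size 2), [x⁷] (size 2), [x⁸] (size 1), [y⁻¹] (size 8), [x⁷y⁻¹] (size 8).
Class equation: 1 + 2 + 2 + 2 + 2 + 2 + 2 + 2 + 1 + 8 + 8 = 32 = |G|. So G has 11 conjugacy classes.

Answer: 11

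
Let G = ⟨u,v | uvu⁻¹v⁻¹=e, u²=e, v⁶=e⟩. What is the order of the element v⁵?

Compute successive powers until reaching e:
  (v⁵)¹ = v⁵, (v⁵)² = v⁴, (v⁵)³ = v³, (v⁵)⁴ = v², (v⁵)⁵ = v, (v⁵)⁶ = e.
The smallest positive k with (v⁵)ᵏ = e is 6.

Answer: 6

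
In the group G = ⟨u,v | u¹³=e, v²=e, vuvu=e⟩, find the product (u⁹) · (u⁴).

Compute (u⁹) · (u⁴) by multiplying left to right and reducing via the relations at each step:
  (u⁹) · u⁴ = e

Answer: e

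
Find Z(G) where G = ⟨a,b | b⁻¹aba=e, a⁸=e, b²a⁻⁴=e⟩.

An element z ∈ Z(G) iff z commutes with every generator.
For example a⁴ is central: (a⁴)·a = a⁵ = a·(a⁴); (a⁴)·b = b⁻¹ = b·(a⁴).
Whereas a ∉ Z(G) since a·b = ab ≠ a³b⁻¹ = b·a.
Checking each of the 16 elements this way gives Z(G) = {e, a⁴}, of order 2.

Answer: {e, a⁴}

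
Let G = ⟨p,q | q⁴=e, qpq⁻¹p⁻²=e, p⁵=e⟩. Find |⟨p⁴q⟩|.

|⟨p⁴q⟩| equals the order of p⁴q. Compute successive powers until reaching e:
  (p⁴q)¹ = p⁴q, (p⁴q)² = p²q², (p⁴q)³ = p³q³, (p⁴q)⁴ = e.
The smallest positive k with (p⁴q)ᵏ = e is 4, so |⟨p⁴q⟩| = 4.

Answer: 4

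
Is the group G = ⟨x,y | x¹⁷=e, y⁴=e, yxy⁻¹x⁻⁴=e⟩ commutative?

x·y = xy but y·x = x⁴y, so x·y ≠ y·x and G is not abelian.

Answer: No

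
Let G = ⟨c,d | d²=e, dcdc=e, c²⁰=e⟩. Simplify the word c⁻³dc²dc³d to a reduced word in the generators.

Multiply left to right, reducing at each step:
  (c¹⁷) · d = c¹⁷d
  (c¹⁷d) · c² = c¹⁵d
  (c¹⁵d) · d = c¹⁵
  (c¹⁵) · c³ = c¹⁸
  (c¹⁸) · d = c¹⁸d

Answer: c¹⁸d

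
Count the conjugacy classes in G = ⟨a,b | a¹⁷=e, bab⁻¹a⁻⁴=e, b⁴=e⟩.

The conjugacy classes (representative and size) are:
  [e] (size 1), [a⁴] (size 4), [a²] (size 4), [a⁵] (size 4), [a¹¹] (size 4), [a⁷b] (size 17), [a³b²] (size 17), [a⁹b³] (size 17).
Class equation: 1 + 4 + 4 + 4 + 4 + 17 + 17 + 17 = 68 = |G|. So G has 8 conjugacy classes.

Answer: 8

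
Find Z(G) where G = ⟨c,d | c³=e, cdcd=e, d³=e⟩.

An element z ∈ Z(G) iff z commutes with every generator.
For example e is central: e·c = c = c·e; e·d = d = d·e.
Whereas c ∉ Z(G) since c·d = cd ≠ c²d² = d·c.
Checking each of the 12 elements this way gives Z(G) = {e}, of order 1.

Answer: {e}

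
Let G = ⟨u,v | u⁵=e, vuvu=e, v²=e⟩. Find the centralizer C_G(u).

⟨u⟩ ⊆ C_G(u) since powers of u commute with u; so |C_G(u)| ≥ |⟨u⟩| = 5.
By orbit–stabilizer, |C_G(u)| = |G| / |conj. class of u| = 10 / 2 = 5.
The 5 elements commuting with u are {e, u, u², u³, u⁴}.

Answer: {e, u, u², u³, u⁴}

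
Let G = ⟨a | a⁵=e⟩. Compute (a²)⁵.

Compute successive powers of (a²), reducing at each step:
  (a²)²: (a²) · a² = a⁴
  (a²)³: (a⁴) · a² = a
  (a²)⁴: a · a² = a³
  (a²)⁵: (a³) · a² = e

Answer: e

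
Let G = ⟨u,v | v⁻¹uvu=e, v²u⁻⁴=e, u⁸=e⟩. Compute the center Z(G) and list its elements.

An element z ∈ Z(G) iff z commutes with every generator.
For example u⁴ is central: (u⁴)·u = u⁵ = u·(u⁴); (u⁴)·v = v⁻¹ = v·(u⁴).
Whereas u ∉ Z(G) since u·v = uv ≠ u³v⁻¹ = v·u.
Checking each of the 16 elements this way gives Z(G) = {e, u⁴}, of order 2.

Answer: {e, u⁴}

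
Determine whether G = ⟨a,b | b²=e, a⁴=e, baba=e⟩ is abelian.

a·b = ab but b·a = a³b, so a·b ≠ b·a and G is not abelian.

Answer: No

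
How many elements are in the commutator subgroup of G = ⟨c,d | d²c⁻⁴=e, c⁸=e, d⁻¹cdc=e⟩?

G' = [G, G] is generated by all commutators. The generator-pair commutators are: [c, d] = c².
The subgroup they normally generate is {e, c², c⁴, c⁶}, of order 4.
Check: |G/G'| = 16/4 = 4 is the order of the abelianisation.

Answer: 4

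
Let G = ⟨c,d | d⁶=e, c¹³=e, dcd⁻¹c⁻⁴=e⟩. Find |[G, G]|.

G' = [G, G] is generated by all commutators. The generator-pair commutators are: [c, d] = c¹⁰.
The subgroup they normally generate is {e, c, c², c³, c⁴, c⁵, c⁶, c⁷, c⁸, c⁹, c¹⁰, c¹¹, c¹²}, of order 13.
Check: |G/G'| = 78/13 = 6 is the order of the abelianisation.

Answer: 13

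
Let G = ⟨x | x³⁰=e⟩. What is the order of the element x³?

Compute successive powers until reaching e:
  (x³)¹ = x³, (x³)² = x⁶, (x³)³ = x⁹, (x³)⁴ = x¹², (x³)⁵ = x¹⁵, (x³)⁶ = x¹⁸, (x³)⁷ = x²¹, (x³)⁸ = x²⁴, (x³)⁹ = x²⁷, (x³)¹⁰ = e.
The smallest positive k with (x³)ᵏ = e is 10.

Answer: 10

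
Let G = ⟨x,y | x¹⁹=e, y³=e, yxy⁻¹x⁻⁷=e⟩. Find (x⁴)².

Compute successive powers of (x⁴), reducing at each step:
  (x⁴)²: (x⁴) · x⁴ = x⁸

Answer: x⁸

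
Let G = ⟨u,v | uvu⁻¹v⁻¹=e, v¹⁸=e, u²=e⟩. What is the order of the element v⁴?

Compute successive powers until reaching e:
  (v⁴)¹ = v⁴, (v⁴)² = v⁸, (v⁴)³ = v¹², (v⁴)⁴ = v¹⁶, (v⁴)⁵ = v², (v⁴)⁶ = v⁶, (v⁴)⁷ = v¹⁰, (v⁴)⁸ = v¹⁴, (v⁴)⁹ = e.
The smallest positive k with (v⁴)ᵏ = e is 9.

Answer: 9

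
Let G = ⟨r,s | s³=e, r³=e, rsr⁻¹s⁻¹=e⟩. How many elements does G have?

Enumerate words in the generators, reducing via the relations: the distinct elements are
  {e, r, s, rs, r², s², rs², r²s, r²s²}.
No further products give new elements, so |G| = 9.

Answer: 9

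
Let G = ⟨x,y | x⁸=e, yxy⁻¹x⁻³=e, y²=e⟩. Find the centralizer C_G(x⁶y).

⟨x⁶y⟩ ⊆ C_G(x⁶y) since powers of x⁶y commute with x⁶y; so |C_G(x⁶y)| ≥ |⟨x⁶y⟩| = 2.
By orbit–stabilizer, |C_G(x⁶y)| = |G| / |conj. class of x⁶y| = 16 / 4 = 4.
The 4 elements commuting with x⁶y are {e, x⁴, x²y, x⁶y}.

Answer: {e, x⁴, x²y, x⁶y}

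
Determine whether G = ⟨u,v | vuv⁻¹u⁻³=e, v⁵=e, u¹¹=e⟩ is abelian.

u·v = uv but v·u = u³v, so u·v ≠ v·u and G is not abelian.

Answer: No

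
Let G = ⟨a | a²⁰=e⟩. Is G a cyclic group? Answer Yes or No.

|G| = 20. The element a has order 20 (its powers give 20 distinct elements), so ⟨a⟩ = G and G is cyclic.

Answer: Yes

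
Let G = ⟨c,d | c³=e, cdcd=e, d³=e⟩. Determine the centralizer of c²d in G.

⟨c²d⟩ ⊆ C_G(c²d) since powers of c²d commute with c²d; so |C_G(c²d)| ≥ |⟨c²d⟩| = 3.
By orbit–stabilizer, |C_G(c²d)| = |G| / |conj. class of c²d| = 12 / 4 = 3.
The 3 elements commuting with c²d are {e, c²d, d²c}.

Answer: {e, c²d, d²c}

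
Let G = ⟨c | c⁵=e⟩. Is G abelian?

G has a single generator, so G is cyclic and hence abelian.

Answer: Yes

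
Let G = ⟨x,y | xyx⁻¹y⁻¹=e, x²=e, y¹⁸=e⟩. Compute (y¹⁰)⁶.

Compute successive powers of (y¹⁰), reducing at each step:
  (y¹⁰)²: (y¹⁰) · y¹⁰ = y²
  (y¹⁰)³: (y²) · y¹⁰ = y¹²
  (y¹⁰)⁴: (y¹²) · y¹⁰ = y⁴
  (y¹⁰)⁵: (y⁴) · y¹⁰ = y¹⁴
  (y¹⁰)⁶: (y¹⁴) · y¹⁰ = y⁶

Answer: y⁶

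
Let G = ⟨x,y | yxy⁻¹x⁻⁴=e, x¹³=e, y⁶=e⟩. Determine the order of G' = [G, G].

G' = [G, G] is generated by all commutators. The generator-pair commutators are: [x, y] = x¹⁰.
The subgroup they normally generate is {e, x, x², x³, x⁴, x⁵, x⁶, x⁷, x⁸, x⁹, x¹⁰, x¹¹, x¹²}, of order 13.
Check: |G/G'| = 78/13 = 6 is the order of the abelianisation.

Answer: 13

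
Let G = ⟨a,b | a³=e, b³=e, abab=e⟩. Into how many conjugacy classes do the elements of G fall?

The conjugacy classes (representative and size) are:
  [e] (size 1), [ba²] (size 4), [b²a] (size 4), [a²b²] (size 3).
Class equation: 1 + 4 + 4 + 3 = 12 = |G|. So G has 4 conjugacy classes.

Answer: 4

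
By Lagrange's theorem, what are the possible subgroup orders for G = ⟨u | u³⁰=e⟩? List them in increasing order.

|G| = 30 = 2 · 3 · 5. By Lagrange's theorem the order of any subgroup divides 30; the divisors of 30 are 1, 2, 3, 5, 6, 10, 15, 30.

Answer: 1, 2, 3, 5, 6, 10, 15, 30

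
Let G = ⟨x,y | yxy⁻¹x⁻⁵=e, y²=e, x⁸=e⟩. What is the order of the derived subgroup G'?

G' = [G, G] is generated by all commutators. The generator-pair commutators are: [x, y] = x⁴.
The subgroup they normally generate is {e, x⁴}, of order 2.
Check: |G/G'| = 16/2 = 8 is the order of the abelianisation.

Answer: 2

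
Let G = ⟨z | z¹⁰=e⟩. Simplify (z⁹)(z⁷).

Compute (z⁹) · (z⁷) by multiplying left to right and reducing via the relations at each step:
  (z⁹) · z⁷ = z⁶

Answer: z⁶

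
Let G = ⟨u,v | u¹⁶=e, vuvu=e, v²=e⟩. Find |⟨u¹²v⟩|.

|⟨u¹²v⟩| equals the order of u¹²v. Compute successive powers until reaching e:
  (u¹²v)¹ = u¹²v, (u¹²v)² = e.
The smallest positive k with (u¹²v)ᵏ = e is 2, so |⟨u¹²v⟩| = 2.

Answer: 2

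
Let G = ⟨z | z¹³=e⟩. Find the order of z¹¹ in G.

Compute successive powers until reaching e:
  (z¹¹)¹ = z¹¹, (z¹¹)² = z⁹, (z¹¹)³ = z⁷, (z¹¹)⁴ = z⁵, (z¹¹)⁵ = z³, (z¹¹)⁶ = z, (z¹¹)⁷ = z¹², (z¹¹)⁸ = z¹⁰, (z¹¹)⁹ = z⁸, (z¹¹)¹⁰ = z⁶, (z¹¹)¹¹ = z⁴, (z¹¹)¹² = z², (z¹¹)¹³ = e.
The smallest positive k with (z¹¹)ᵏ = e is 13.

Answer: 13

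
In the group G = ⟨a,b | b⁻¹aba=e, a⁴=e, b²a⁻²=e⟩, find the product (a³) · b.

Compute (a³) · b by multiplying left to right and reducing via the relations at each step:
  (a³) · b = ab⁻¹

Answer: ab⁻¹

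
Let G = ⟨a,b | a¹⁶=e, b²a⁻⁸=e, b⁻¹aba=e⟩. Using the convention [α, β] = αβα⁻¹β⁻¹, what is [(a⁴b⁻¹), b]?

[(a⁴b⁻¹), b] = (a⁴b⁻¹)·b·(a⁴b⁻¹)⁻¹·b⁻¹.
  (a⁴b⁻¹) · b = a⁴
  (a⁴) · (a⁴b) = b⁻¹
  (b⁻¹) · (b⁻¹) = a⁸

Answer: a⁸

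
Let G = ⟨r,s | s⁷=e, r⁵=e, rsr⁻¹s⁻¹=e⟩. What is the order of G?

Enumerate words in the generators, reducing via the relations: the distinct elements are
  {e, r, s, rs, r², r³, r⁴, s², s³, s⁴, s⁵, s⁶, rs², rs³, rs⁴, rs⁵, rs⁶, r²s, r³s, r⁴s, r²s², r²s³, r²s⁴, r²s⁵, r²s⁶, r³s², r³s³, r³s⁴, r³s⁵, r³s⁶, r⁴s², r⁴s³, r⁴s⁴, r⁴s⁵, r⁴s⁶}.
No further products give new elements, so |G| = 35.

Answer: 35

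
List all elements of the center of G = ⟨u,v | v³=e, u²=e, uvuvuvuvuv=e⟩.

An element z ∈ Z(G) iff z commutes with every generator.
For example e is central: e·u = u = u·e; e·v = v = v·e.
Whereas u ∉ Z(G) since u·v = uv ≠ vu = v·u.
Checking each of the 60 elements this way gives Z(G) = {e}, of order 1.

Answer: {e}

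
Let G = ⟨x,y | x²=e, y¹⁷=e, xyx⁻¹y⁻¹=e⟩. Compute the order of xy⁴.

Compute successive powers until reaching e:
  (xy⁴)¹ = xy⁴, (xy⁴)² = y⁸, (xy⁴)³ = xy¹², (xy⁴)⁴ = y¹⁶, (xy⁴)⁵ = xy³, (xy⁴)⁶ = y⁷, (xy⁴)⁷ = xy¹¹, (xy⁴)⁸ = y¹⁵, (xy⁴)⁹ = xy², (xy⁴)¹⁰ = y⁶, (xy⁴)¹¹ = xy¹⁰, (xy⁴)¹² = y¹⁴, (xy⁴)¹³ = xy, (xy⁴)¹⁴ = y⁵, (xy⁴)¹⁵ = xy⁹, (xy⁴)¹⁶ = y¹³, (xy⁴)¹⁷ = x, (xy⁴)¹⁸ = y⁴, (xy⁴)¹⁹ = xy⁸, (xy⁴)²⁰ = y¹², (xy⁴)²¹ = xy¹⁶, (xy⁴)²² = y³, (xy⁴)²³ = xy⁷, (xy⁴)²⁴ = y¹¹, (xy⁴)²⁵ = xy¹⁵, (xy⁴)²⁶ = y², (xy⁴)²⁷ = xy⁶, (xy⁴)²⁸ = y¹⁰, (xy⁴)²⁹ = xy¹⁴, (xy⁴)³⁰ = y, (xy⁴)³¹ = xy⁵, (xy⁴)³² = y⁹, (xy⁴)³³ = xy¹³, (xy⁴)³⁴ = e.
The smallest positive k with (xy⁴)ᵏ = e is 34.

Answer: 34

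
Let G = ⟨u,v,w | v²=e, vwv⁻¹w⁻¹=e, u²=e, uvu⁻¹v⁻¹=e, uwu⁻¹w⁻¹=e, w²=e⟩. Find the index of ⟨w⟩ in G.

First find ord(w) by computing successive powers:
  w¹ = w, w² = e.
So |⟨w⟩| = ord(w) = 2. With |G| = 8, by Lagrange [G : ⟨w⟩] = 8/2 = 4.

Answer: 4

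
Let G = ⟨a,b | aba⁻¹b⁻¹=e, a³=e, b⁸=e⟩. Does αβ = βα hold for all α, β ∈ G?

Each pair of generators commutes: a·b = ab = b·a. Since the generators pairwise commute, every element of G commutes with every other, so G is abelian.

Answer: Yes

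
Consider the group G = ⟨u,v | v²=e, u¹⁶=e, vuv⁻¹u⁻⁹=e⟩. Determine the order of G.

Enumerate words in the generators, reducing via the relations: the distinct elements are
  {e, u, v, uv, u², u³, u⁴, u⁵, u⁶, u⁷, u⁸, u⁹, u²v, u³v, u¹², u¹³, u¹¹, u¹⁰, u¹⁴, u¹⁵, u⁴v, u⁵v, u⁶v, u⁷v, u⁸v, u⁹v, u¹²v, u¹³v, u¹¹v, u¹⁰v, u¹⁴v, u¹⁵v}.
No further products give new elements, so |G| = 32.

Answer: 32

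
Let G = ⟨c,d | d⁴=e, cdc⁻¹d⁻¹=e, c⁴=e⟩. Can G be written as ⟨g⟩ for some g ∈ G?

|G| = 16, but the maximum element order in G is 4 < 16. No single element generates all of G, so G is not cyclic.

Answer: No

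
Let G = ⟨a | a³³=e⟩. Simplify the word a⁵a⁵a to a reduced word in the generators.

Multiply left to right, reducing at each step:
  (a⁵) · a⁵ = a¹⁰
  (a¹⁰) · a = a¹¹

Answer: a¹¹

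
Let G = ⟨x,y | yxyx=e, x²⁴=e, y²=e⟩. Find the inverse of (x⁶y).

The order of (x⁶y) is 2 (smallest k with (x⁶y)ᵏ = e), so (x⁶y)⁻¹ = (x⁶y)¹ = x⁶y.
Check: (x⁶y) · (x⁶y) → (x⁶y) · x⁶ = y;   y · y = e, giving e as required.

Answer: x⁶y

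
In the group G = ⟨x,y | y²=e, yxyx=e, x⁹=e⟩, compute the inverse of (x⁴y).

The order of (x⁴y) is 2 (smallest k with (x⁴y)ᵏ = e), so (x⁴y)⁻¹ = (x⁴y)¹ = x⁴y.
Check: (x⁴y) · (x⁴y) → (x⁴y) · x⁴ = y;   y · y = e, giving e as required.

Answer: x⁴y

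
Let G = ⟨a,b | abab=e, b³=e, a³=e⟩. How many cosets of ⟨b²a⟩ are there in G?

First find ord(b²a) by computing successive powers:
  (b²a)¹ = b²a, (b²a)² = a²b, (b²a)³ = e.
So |⟨b²a⟩| = ord(b²a) = 3. With |G| = 12, by Lagrange [G : ⟨b²a⟩] = 12/3 = 4.

Answer: 4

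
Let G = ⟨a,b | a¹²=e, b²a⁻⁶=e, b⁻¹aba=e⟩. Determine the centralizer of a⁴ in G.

⟨a⁴⟩ ⊆ C_G(a⁴) since powers of a⁴ commute with a⁴; so |C_G(a⁴)| ≥ |⟨a⁴⟩| = 3.
By orbit–stabilizer, |C_G(a⁴)| = |G| / |conj. class of a⁴| = 24 / 2 = 12.
The 12 elements commuting with a⁴ are {e, a, a², a³, a⁴, a⁵, a⁶, a⁷, a⁸, a⁹, a¹⁰, a¹¹}.

Answer: {e, a, a², a³, a⁴, a⁵, a⁶, a⁷, a⁸, a⁹, a¹⁰, a¹¹}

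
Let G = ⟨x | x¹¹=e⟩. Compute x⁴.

Compute successive powers of x, reducing at each step:
  x²: x · x = x²
  x³: (x²) · x = x³
  x⁴: (x³) · x = x⁴

Answer: x⁴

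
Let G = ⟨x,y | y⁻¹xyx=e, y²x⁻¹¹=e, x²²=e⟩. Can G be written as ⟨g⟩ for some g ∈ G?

Every cyclic group is abelian. But x·y = xy while y·x = x¹⁰y⁻¹, so x·y ≠ y·x and G is not abelian. Hence G is not cyclic.

Answer: No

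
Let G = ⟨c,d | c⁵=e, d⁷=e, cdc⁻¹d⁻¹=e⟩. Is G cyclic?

|G| = 35. The element cd has order 35 (its powers give 35 distinct elements), so ⟨cd⟩ = G and G is cyclic.

Answer: Yes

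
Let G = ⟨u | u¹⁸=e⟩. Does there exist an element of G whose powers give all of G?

|G| = 18. The element u has order 18 (its powers give 18 distinct elements), so ⟨u⟩ = G and G is cyclic.

Answer: Yes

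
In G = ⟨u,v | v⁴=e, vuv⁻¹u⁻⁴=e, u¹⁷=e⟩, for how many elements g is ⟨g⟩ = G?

⟨g⟩ = G would require ord(g) = |G| = 68, but the maximum element order in G is 17 < 68. So G is not cyclic and no single element generates it: the count is 0.

Answer: 0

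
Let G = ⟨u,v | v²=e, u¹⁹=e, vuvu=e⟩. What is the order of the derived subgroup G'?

G' = [G, G] is generated by all commutators. The generator-pair commutators are: [u, v] = u².
The subgroup they normally generate is {e, u, u², u³, u⁴, u⁵, u⁶, u⁷, u⁸, u⁹, u¹⁰, u¹¹, u¹², u¹³, u¹⁴, u¹⁵, u¹⁶, u¹⁷, u¹⁸}, of order 19.
Check: |G/G'| = 38/19 = 2 is the order of the abelianisation.

Answer: 19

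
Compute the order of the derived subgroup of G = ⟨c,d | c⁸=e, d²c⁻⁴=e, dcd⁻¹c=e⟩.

G' = [G, G] is generated by all commutators. The generator-pair commutators are: [c, d] = c².
The subgroup they normally generate is {e, c², c⁴, c⁶}, of order 4.
Check: |G/G'| = 16/4 = 4 is the order of the abelianisation.

Answer: 4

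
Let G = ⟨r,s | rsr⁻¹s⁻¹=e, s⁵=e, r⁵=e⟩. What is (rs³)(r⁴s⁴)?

Compute (rs³) · (r⁴s⁴) by multiplying left to right and reducing via the relations at each step:
  (rs³) · r⁴ = s³
  (s³) · s⁴ = s²

Answer: s²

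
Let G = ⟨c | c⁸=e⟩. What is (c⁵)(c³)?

Compute (c⁵) · (c³) by multiplying left to right and reducing via the relations at each step:
  (c⁵) · c³ = e

Answer: e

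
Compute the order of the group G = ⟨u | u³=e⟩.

G is generated by a single element, so G is cyclic. The relator gives u³ = e and no smaller power is forced to be e, so the 3 powers {e, u, u²} are distinct. Hence |G| = 3.

Answer: 3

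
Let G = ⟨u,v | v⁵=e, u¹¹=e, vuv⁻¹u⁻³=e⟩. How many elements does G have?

Enumerate words in the generators, reducing via the relations: the distinct elements are
  {e, u, v, uv, u², u³, u⁴, u⁵, u⁶, u⁷, u⁸, u⁹, v², v³, v⁴, uv², uv³, uv⁴, u²v, u³v, u¹⁰, u⁴v, u⁵v, u⁶v, u⁷v, u⁸v, u⁹v, u²v², u²v³, u²v⁴, u³v², u³v³, u³v⁴, u¹⁰v, u⁴v², u⁴v³, u⁴v⁴, u⁵v², u⁵v³, u⁵v⁴, u⁶v², u⁶v³, u⁶v⁴, u⁷v², u⁷v³, u⁷v⁴, u⁸v², u⁸v³, u⁸v⁴, u⁹v², u⁹v³, u⁹v⁴, u¹⁰v², u¹⁰v³, u¹⁰v⁴}.
No further products give new elements, so |G| = 55.

Answer: 55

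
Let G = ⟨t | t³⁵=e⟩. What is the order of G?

G is generated by a single element, so G is cyclic. The relator gives t³⁵ = e and no smaller power is forced to be e, so the 35 powers {e, t, t², t³, t⁴, t⁵, t⁶, t⁷, t⁸, t⁹, t²², t²³, t²¹, t²⁰, t²⁴, t²⁵, t²⁶, t²⁷, t²⁸, t²⁹, t³², t³³, t³¹, t³⁰, t³⁴, t¹², t¹³, t¹¹, t¹⁰, t¹⁴, t¹⁵, t¹⁶, t¹⁷, t¹⁸, t¹⁹} are distinct. Hence |G| = 35.

Answer: 35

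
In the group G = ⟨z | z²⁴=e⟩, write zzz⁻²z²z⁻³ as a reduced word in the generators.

Multiply left to right, reducing at each step:
  z · z = z²
  (z²) · z⁻² = e
  e · z² = z²
  (z²) · z⁻³ = z²³

Answer: z²³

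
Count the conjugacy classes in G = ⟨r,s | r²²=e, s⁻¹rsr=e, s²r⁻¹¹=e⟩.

The conjugacy classes (representative and size) are:
  [e] (size 1), [r²¹] (size 2), [r²] (size 2), [r³] (size 2), [r¹⁸] (size 2), [r¹⁷] (size 2), [r⁶] (size 2), [r⁷] (size 2), [r⁸] (size 2), [r¹³] (size 2), [r¹²] (size 2), [r¹¹] (size 1), [r¹⁰s] (size 11), [r⁷s] (size 11).
Class equation: 1 + 2 + 2 + 2 + 2 + 2 + 2 + 2 + 2 + 2 + 2 + 1 + 11 + 11 = 44 = |G|. So G has 14 conjugacy classes.

Answer: 14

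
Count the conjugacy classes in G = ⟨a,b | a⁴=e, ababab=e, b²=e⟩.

The conjugacy classes (representative and size) are:
  [e] (size 1), [a³] (size 6), [a²ba²b] (size 3), [aba³] (size 6), [ba³] (size 8).
Class equation: 1 + 6 + 3 + 6 + 8 = 24 = |G|. So G has 5 conjugacy classes.

Answer: 5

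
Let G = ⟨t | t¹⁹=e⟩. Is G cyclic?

|G| = 19. The element t has order 19 (its powers give 19 distinct elements), so ⟨t⟩ = G and G is cyclic.

Answer: Yes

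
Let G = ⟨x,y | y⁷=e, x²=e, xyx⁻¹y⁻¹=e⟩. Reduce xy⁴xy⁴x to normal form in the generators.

Multiply left to right, reducing at each step:
  x · y⁴ = xy⁴
  (xy⁴) · x = y⁴
  (y⁴) · y⁴ = y
  y · x = xy

Answer: xy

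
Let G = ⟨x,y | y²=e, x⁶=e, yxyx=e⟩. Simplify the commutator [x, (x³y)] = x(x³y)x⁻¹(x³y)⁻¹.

[x, (x³y)] = x·(x³y)·x⁻¹·(x³y)⁻¹.
  x · (x³y) = x⁴y
  (x⁴y) · (x⁵) = x⁵y
  (x⁵y) · (x³y) = x²

Answer: x²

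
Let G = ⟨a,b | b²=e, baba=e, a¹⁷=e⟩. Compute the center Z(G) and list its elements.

An element z ∈ Z(G) iff z commutes with every generator.
For example e is central: e·a = a = a·e; e·b = b = b·e.
Whereas a ∉ Z(G) since a·b = ab ≠ a¹⁶b = b·a.
Checking each of the 34 elements this way gives Z(G) = {e}, of order 1.

Answer: {e}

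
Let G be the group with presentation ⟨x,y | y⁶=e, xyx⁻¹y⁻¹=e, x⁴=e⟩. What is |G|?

Enumerate words in the generators, reducing via the relations: the distinct elements are
  {e, x, y, xy, x², x³, y², y³, y⁴, y⁵, xy², xy³, xy⁴, xy⁵, x²y, x³y, x²y², x²y³, x²y⁴, x²y⁵, x³y², x³y³, x³y⁴, x³y⁵}.
No further products give new elements, so |G| = 24.

Answer: 24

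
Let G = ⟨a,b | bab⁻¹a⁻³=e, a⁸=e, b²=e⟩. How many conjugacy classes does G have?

The conjugacy classes (representative and size) are:
  [e] (size 1), [a³] (size 2), [a²] (size 2), [a⁴] (size 1), [a⁵] (size 2), [a⁴b] (size 4), [ab] (size 4).
Class equation: 1 + 2 + 2 + 1 + 2 + 4 + 4 = 16 = |G|. So G has 7 conjugacy classes.

Answer: 7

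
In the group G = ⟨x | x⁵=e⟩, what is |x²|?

Compute successive powers until reaching e:
  (x²)¹ = x², (x²)² = x⁴, (x²)³ = x, (x²)⁴ = x³, (x²)⁵ = e.
The smallest positive k with (x²)ᵏ = e is 5.

Answer: 5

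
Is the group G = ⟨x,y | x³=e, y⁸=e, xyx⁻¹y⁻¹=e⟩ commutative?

Each pair of generators commutes: x·y = xy = y·x. Since the generators pairwise commute, every element of G commutes with every other, so G is abelian.

Answer: Yes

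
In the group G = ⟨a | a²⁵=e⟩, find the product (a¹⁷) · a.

Compute (a¹⁷) · a by multiplying left to right and reducing via the relations at each step:
  (a¹⁷) · a = a¹⁸

Answer: a¹⁸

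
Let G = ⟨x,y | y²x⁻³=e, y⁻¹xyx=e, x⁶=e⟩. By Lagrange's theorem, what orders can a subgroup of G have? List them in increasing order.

|G| = 12 = 2² · 3. By Lagrange's theorem the order of any subgroup divides 12; the divisors of 12 are 1, 2, 3, 4, 6, 12.

Answer: 1, 2, 3, 4, 6, 12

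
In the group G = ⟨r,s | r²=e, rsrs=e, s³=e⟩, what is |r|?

Compute successive powers until reaching e:
  r¹ = r, r² = e.
The smallest positive k with rᵏ = e is 2.

Answer: 2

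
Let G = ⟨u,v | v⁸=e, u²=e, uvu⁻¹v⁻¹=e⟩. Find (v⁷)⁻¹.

The order of (v⁷) is 8 (smallest k with (v⁷)ᵏ = e), so (v⁷)⁻¹ = (v⁷)⁷ = v.
Check: (v⁷) · v → (v⁷) · v = e, giving e as required.

Answer: v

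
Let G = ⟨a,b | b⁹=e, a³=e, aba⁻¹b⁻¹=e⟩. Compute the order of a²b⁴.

Compute successive powers until reaching e:
  (a²b⁴)¹ = a²b⁴, (a²b⁴)² = ab⁸, (a²b⁴)³ = b³, (a²b⁴)⁴ = a²b⁷, (a²b⁴)⁵ = ab², (a²b⁴)⁶ = b⁶, (a²b⁴)⁷ = a²b, (a²b⁴)⁸ = ab⁵, (a²b⁴)⁹ = e.
The smallest positive k with (a²b⁴)ᵏ = e is 9.

Answer: 9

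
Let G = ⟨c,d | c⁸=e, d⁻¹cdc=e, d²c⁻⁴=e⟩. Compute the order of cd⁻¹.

Compute successive powers until reaching e:
  (cd⁻¹)¹ = cd⁻¹, (cd⁻¹)² = c⁴, (cd⁻¹)³ = cd, (cd⁻¹)⁴ = e.
The smallest positive k with (cd⁻¹)ᵏ = e is 4.

Answer: 4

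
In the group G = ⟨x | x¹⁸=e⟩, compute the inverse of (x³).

The order of (x³) is 6 (smallest k with (x³)ᵏ = e), so (x³)⁻¹ = (x³)⁵ = x¹⁵.
Check: (x³) · (x¹⁵) → (x³) · x¹⁵ = e, giving e as required.

Answer: x¹⁵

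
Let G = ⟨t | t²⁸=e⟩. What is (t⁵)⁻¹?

The order of (t⁵) is 28 (smallest k with (t⁵)ᵏ = e), so (t⁵)⁻¹ = (t⁵)²⁷ = t²³.
Check: (t⁵) · (t²³) → (t⁵) · t²³ = e, giving e as required.

Answer: t²³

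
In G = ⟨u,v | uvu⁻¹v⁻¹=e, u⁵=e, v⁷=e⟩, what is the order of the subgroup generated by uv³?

|⟨uv³⟩| equals the order of uv³. Compute successive powers until reaching e:
  (uv³)¹ = uv³, (uv³)² = u²v⁶, (uv³)³ = u³v², (uv³)⁴ = u⁴v⁵, (uv³)⁵ = v, (uv³)⁶ = uv⁴, (uv³)⁷ = u², (uv³)⁸ = u³v³, (uv³)⁹ = u⁴v⁶, (uv³)¹⁰ = v², (uv³)¹¹ = uv⁵, (uv³)¹² = u²v, (uv³)¹³ = u³v⁴, (uv³)¹⁴ = u⁴, (uv³)¹⁵ = v³, (uv³)¹⁶ = uv⁶, (uv³)¹⁷ = u²v², (uv³)¹⁸ = u³v⁵, (uv³)¹⁹ = u⁴v, (uv³)²⁰ = v⁴, (uv³)²¹ = u, (uv³)²² = u²v³, (uv³)²³ = u³v⁶, (uv³)²⁴ = u⁴v², (uv³)²⁵ = v⁵, (uv³)²⁶ = uv, (uv³)²⁷ = u²v⁴, (uv³)²⁸ = u³, (uv³)²⁹ = u⁴v³, (uv³)³⁰ = v⁶, (uv³)³¹ = uv², (uv³)³² = u²v⁵, (uv³)³³ = u³v, (uv³)³⁴ = u⁴v⁴, (uv³)³⁵ = e.
The smallest positive k with (uv³)ᵏ = e is 35, so |⟨uv³⟩| = 35.

Answer: 35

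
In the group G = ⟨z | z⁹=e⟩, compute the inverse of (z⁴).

The order of (z⁴) is 9 (smallest k with (z⁴)ᵏ = e), so (z⁴)⁻¹ = (z⁴)⁸ = z⁵.
Check: (z⁴) · (z⁵) → (z⁴) · z⁵ = e, giving e as required.

Answer: z⁵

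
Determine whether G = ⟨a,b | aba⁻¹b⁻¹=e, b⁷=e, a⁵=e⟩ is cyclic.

|G| = 35. The element ab has order 35 (its powers give 35 distinct elements), so ⟨ab⟩ = G and G is cyclic.

Answer: Yes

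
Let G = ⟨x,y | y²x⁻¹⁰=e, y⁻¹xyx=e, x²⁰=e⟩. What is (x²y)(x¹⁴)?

Compute (x²y) · (x¹⁴) by multiplying left to right and reducing via the relations at each step:
  (x²y) · x¹⁴ = x⁸y

Answer: x⁸y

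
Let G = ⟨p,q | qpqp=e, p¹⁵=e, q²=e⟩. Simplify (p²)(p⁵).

Compute (p²) · (p⁵) by multiplying left to right and reducing via the relations at each step:
  (p²) · p⁵ = p⁷

Answer: p⁷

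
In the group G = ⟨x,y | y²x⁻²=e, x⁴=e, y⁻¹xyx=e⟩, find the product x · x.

Compute x · x by multiplying left to right and reducing via the relations at each step:
  x · x = x²

Answer: x²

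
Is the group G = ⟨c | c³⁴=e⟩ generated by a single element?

|G| = 34. The element c has order 34 (its powers give 34 distinct elements), so ⟨c⟩ = G and G is cyclic.

Answer: Yes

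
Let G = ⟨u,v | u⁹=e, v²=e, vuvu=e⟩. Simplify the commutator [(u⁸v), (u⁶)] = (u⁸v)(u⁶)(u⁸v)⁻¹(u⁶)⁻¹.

[(u⁸v), (u⁶)] = (u⁸v)·(u⁶)·(u⁸v)⁻¹·(u⁶)⁻¹.
  (u⁸v) · (u⁶) = u²v
  (u²v) · (u⁸v) = u³
  (u³) · (u³) = u⁶

Answer: u⁶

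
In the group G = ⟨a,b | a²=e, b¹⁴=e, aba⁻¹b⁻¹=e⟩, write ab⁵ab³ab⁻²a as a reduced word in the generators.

Multiply left to right, reducing at each step:
  a · b⁵ = ab⁵
  (ab⁵) · a = b⁵
  (b⁵) · b³ = b⁸
  (b⁸) · a = ab⁸
  (ab⁸) · b⁻² = ab⁶
  (ab⁶) · a = b⁶

Answer: b⁶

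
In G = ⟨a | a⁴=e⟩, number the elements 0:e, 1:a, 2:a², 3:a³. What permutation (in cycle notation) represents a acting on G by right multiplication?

(0 1 2 3)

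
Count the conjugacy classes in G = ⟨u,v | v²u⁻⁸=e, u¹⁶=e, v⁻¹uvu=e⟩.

The conjugacy classes (representative and size) are:
  [e] (size 1), [u] (size 2), [u¹⁴] (size 2), [u³] (size 2), [u¹²] (size 2), [u⁵] (size 2), [u¹⁰] (size 2), [u⁷] (size 2), [u⁸] (size 1), [u⁶v] (size 8), [u³v⁻¹] (size 8).
Class equation: 1 + 2 + 2 + 2 + 2 + 2 + 2 + 2 + 1 + 8 + 8 = 32 = |G|. So G has 11 conjugacy classes.

Answer: 11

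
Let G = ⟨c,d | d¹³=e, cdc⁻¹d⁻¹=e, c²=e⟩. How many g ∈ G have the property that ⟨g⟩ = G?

G is cyclic of order 26. An element generates G iff its order is 26, and a cyclic group of order 26 has exactly φ(26) = 12 such elements.

Answer: 12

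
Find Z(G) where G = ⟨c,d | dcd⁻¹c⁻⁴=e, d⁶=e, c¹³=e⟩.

An element z ∈ Z(G) iff z commutes with every generator.
For example e is central: e·c = c = c·e; e·d = d = d·e.
Whereas c ∉ Z(G) since c·d = cd ≠ c⁴d = d·c.
Checking each of the 78 elements this way gives Z(G) = {e}, of order 1.

Answer: {e}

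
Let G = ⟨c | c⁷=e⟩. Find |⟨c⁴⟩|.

|⟨c⁴⟩| equals the order of c⁴. Compute successive powers until reaching e:
  (c⁴)¹ = c⁴, (c⁴)² = c, (c⁴)³ = c⁵, (c⁴)⁴ = c², (c⁴)⁵ = c⁶, (c⁴)⁶ = c³, (c⁴)⁷ = e.
The smallest positive k with (c⁴)ᵏ = e is 7, so |⟨c⁴⟩| = 7.

Answer: 7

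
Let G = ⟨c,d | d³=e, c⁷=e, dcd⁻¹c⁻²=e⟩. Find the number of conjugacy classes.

The conjugacy classes (representative and size) are:
  [e] (size 1), [c²] (size 3), [c⁵] (size 3), [d] (size 7), [d²] (size 7).
Class equation: 1 + 3 + 3 + 7 + 7 = 21 = |G|. So G has 5 conjugacy classes.

Answer: 5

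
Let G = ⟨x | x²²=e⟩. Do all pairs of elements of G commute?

G has a single generator, so G is cyclic and hence abelian.

Answer: Yes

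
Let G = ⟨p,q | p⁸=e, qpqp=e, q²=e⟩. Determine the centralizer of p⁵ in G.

⟨p⁵⟩ ⊆ C_G(p⁵) since powers of p⁵ commute with p⁵; so |C_G(p⁵)| ≥ |⟨p⁵⟩| = 8.
By orbit–stabilizer, |C_G(p⁵)| = |G| / |conj. class of p⁵| = 16 / 2 = 8.
The 8 elements commuting with p⁵ are {e, p, p², p³, p⁴, p⁵, p⁶, p⁷}.

Answer: {e, p, p², p³, p⁴, p⁵, p⁶, p⁷}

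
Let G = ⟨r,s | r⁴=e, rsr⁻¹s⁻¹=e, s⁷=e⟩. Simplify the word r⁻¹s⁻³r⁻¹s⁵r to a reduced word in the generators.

Multiply left to right, reducing at each step:
  (r³) · s⁻³ = r³s⁴
  (r³s⁴) · r⁻¹ = r²s⁴
  (r²s⁴) · s⁵ = r²s²
  (r²s²) · r = r³s²

Answer: r³s²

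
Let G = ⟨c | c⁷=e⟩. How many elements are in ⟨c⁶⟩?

|⟨c⁶⟩| equals the order of c⁶. Compute successive powers until reaching e:
  (c⁶)¹ = c⁶, (c⁶)² = c⁵, (c⁶)³ = c⁴, (c⁶)⁴ = c³, (c⁶)⁵ = c², (c⁶)⁶ = c, (c⁶)⁷ = e.
The smallest positive k with (c⁶)ᵏ = e is 7, so |⟨c⁶⟩| = 7.

Answer: 7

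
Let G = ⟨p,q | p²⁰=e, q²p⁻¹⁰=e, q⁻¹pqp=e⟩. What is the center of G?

An element z ∈ Z(G) iff z commutes with every generator.
For example p¹⁰ is central: (p¹⁰)·p = p¹¹ = p·(p¹⁰); (p¹⁰)·q = q⁻¹ = q·(p¹⁰).
Whereas p ∉ Z(G) since p·q = pq ≠ p⁹q⁻¹ = q·p.
Checking each of the 40 elements this way gives Z(G) = {e, p¹⁰}, of order 2.

Answer: {e, p¹⁰}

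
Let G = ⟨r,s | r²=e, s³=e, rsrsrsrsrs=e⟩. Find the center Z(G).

An element z ∈ Z(G) iff z commutes with every generator.
For example e is central: e·r = r = r·e; e·s = s = s·e.
Whereas r ∉ Z(G) since r·s = rs ≠ sr = s·r.
Checking each of the 60 elements this way gives Z(G) = {e}, of order 1.

Answer: {e}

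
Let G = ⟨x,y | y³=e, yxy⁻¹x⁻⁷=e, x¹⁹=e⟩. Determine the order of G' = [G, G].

G' = [G, G] is generated by all commutators. The generator-pair commutators are: [x, y] = x¹³.
The subgroup they normally generate is {e, x, x², x³, x⁴, x⁵, x⁶, x⁷, x⁸, x⁹, x¹⁰, x¹¹, x¹², x¹³, x¹⁴, x¹⁵, x¹⁶, x¹⁷, x¹⁸}, of order 19.
Check: |G/G'| = 57/19 = 3 is the order of the abelianisation.

Answer: 19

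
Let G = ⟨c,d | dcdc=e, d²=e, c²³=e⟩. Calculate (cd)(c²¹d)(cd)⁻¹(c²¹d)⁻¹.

[(cd), (c²¹d)] = (cd)·(c²¹d)·(cd)⁻¹·(c²¹d)⁻¹.
  (cd) · (c²¹d) = c³
  (c³) · (cd) = c⁴d
  (c⁴d) · (c²¹d) = c⁶

Answer: c⁶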